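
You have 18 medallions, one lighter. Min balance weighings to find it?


Each weighing has 3 outcomes (left heavy / balance / right heavy), so k weighings distinguish at most 3^k cases; splitting into three near-equal groups achieves this.
Need 3^k ≥ 18: 3^2 = 9 < 18 ≤ 3^3 = 27
k = ⌈log₃(18)⌉ = 3

3


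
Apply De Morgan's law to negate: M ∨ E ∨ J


De Morgan's law: ¬(P ∨ Q ∨ R) ≡ ¬P ∧ ¬Q ∧ ¬R
¬(M ∨ E ∨ J) = ¬M ∧ ¬E ∧ ¬J

¬M ∧ ¬E ∧ ¬J


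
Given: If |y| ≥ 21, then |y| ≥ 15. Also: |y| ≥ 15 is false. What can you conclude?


Modus tollens: P → Q, ¬Q ⊢ ¬P
P: |y| ≥ 21
Q: |y| ≥ 15
We have P → Q and Q is false.
By modus tollens, P must be false.

It is not the case that |y| ≥ 21


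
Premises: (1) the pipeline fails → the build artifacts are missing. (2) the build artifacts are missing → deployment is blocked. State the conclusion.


Hypothetical syllogism: P → Q, Q → R ⊢ P → R
Premise 1: the pipeline fails → the build artifacts are missing
Premise 2: the build artifacts are missing → deployment is blocked
Chain the implications: the middle term (the build artifacts are missing) links the two.
Conclusion: If the pipeline fails, then deployment is blocked.

If the pipeline fails, then deployment is blocked.


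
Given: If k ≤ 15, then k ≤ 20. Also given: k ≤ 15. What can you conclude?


Modus ponens: P → Q, P ⊢ Q
P: k ≤ 15
Q: k ≤ 20
We have P → Q and P is true.
By modus ponens, Q must be true.

k ≤ 20


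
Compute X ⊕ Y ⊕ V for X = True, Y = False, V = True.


X = True, Y = False, V = True
Step 1: X ⊕ Y = True XOR False = True
Step 2: True ⊕ V = True XOR True = False
XOR is true when an odd number of operands are true.

False


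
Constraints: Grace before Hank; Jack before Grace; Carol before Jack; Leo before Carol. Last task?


Constraints: Grace before Hank; Jack before Grace; Carol before Jack; Leo before Carol
The last task can have nothing scheduled after it, so it must never appear on the left of a 'before'.
Tasks appearing before some other task: Grace, Jack, Carol, Leo.
The only task not in that list is Hank → it is last.

Hank


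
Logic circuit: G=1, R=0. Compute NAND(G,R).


G AND R = 0
NOT(0) = 1

1


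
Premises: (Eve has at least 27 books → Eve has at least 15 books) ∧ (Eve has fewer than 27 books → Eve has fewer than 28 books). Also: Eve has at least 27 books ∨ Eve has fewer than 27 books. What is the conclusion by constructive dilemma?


Constructive dilemma: (P → Q) ∧ (R → S), P ∨ R ⊢ Q ∨ S
Premise 1: Eve has at least 27 books → Eve has at least 15 books
Premise 2: Eve has fewer than 27 books → Eve has fewer than 28 books
Premise 3: Eve has at least 27 books ∨ Eve has fewer than 27 books
Case 1: Assuming Eve has at least 27 books, then by Premise 1, Eve has at least 15 books.
Case 2: Assuming Eve has fewer than 27 books, then by Premise 2, Eve has fewer than 28 books.
Since one of Eve has at least 27 books or Eve has fewer than 27 books must hold, we get Eve has at least 15 books or Eve has fewer than 28 books.

Eve has at least 15 books or Eve has fewer than 28 books.


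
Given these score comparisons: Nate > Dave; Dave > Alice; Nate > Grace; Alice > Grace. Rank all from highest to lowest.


Constraints: Nate > Dave; Dave > Alice; Nate > Grace; Alice > Grace
Method: at each step, the next-highest is the one remaining person who never appears on the smaller side of a constraint between remaining people.
  Step 1: remaining {Nate, Dave, Alice, Grace}; on the smaller side: {Dave, Alice, Grace} → Nate is next (Nate > Dave; Nate > Grace).
  Step 2: remaining {Dave, Alice, Grace}; on the smaller side: {Alice, Grace} → Dave is next (Dave > Alice).
  Step 3: remaining {Alice, Grace}; on the smaller side: {Grace} → Alice is next (Alice > Grace).
  Step 4: only Grace remains → lowest.
Final ranking (highest to lowest):

Nate > Dave > Alice > Grace


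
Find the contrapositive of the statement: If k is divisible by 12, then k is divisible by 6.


Original: If k is divisible by 12, then k is divisible by 6
Contrapositive: If ¬Q, then ¬P
Negate Q: not (k is divisible by 6)
Negate P: not (k is divisible by 12)

If not (k is divisible by 6), then not (k is divisible by 12).


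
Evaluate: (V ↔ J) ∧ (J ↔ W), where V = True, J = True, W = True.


V = True, J = True, W = True
Step 1: V ↔ J is true when V and J have the same value. Result: True
Step 2: J ↔ W is true when J and W have the same value. Result: True
Step 3: True ∧ True = True

True


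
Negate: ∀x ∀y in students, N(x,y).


Original: ∀x ∀y N(x,y)
Rule: ¬∀→∃, ¬∃→∀, negate predicate.
Negation: ∃x ∃y ¬N(x,y)

∃x ∃y ¬N(x,y)


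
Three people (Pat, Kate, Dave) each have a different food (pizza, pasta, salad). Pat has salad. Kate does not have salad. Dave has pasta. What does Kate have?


From clues:
  Dave → pasta
  Pat → salad
By elimination, Kate gets the remaining.

pizza


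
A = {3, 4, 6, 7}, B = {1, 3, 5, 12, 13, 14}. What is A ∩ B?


A = {3, 4, 6, 7}
B = {1, 3, 5, 12, 13, 14}
Operation: intersection
Elements in both: 3

{3}


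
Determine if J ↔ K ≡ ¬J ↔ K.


Expression 1: J ↔ K
Expression 2: ¬J ↔ K
Truth table (J K | Expr1 Expr2):
  T T |   T     F   ← differ
  T F |   F     T   ← differ
  F T |   F     T   ← differ
  F F |   T     F   ← differ
Counterexample: J=T, K=T gives Expr1 = T but Expr2 = F, so the expressions are NOT logically equivalent.

No


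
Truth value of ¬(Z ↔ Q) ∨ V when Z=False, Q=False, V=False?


Z = False, Q = False, V = False
Expression: ¬(Z ↔ Q) ∨ V
Step 1: Z ↔ Q = (False iff False) = True
Step 2: ¬(Z ↔ Q) = NOT True = False
Step 3: (False) ∨ V = False OR False = False

False


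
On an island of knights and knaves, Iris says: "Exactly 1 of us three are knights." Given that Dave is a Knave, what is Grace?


Iris claims exactly 1 knights among Iris, Dave, Grace.
Given: Dave is a Knave.

Case 1: Iris is a Knight (tells truth)
  Then exactly 1 of the three are knights.
  Counting Iris, Dave: 1 knight(s) so far. Need 0 more → Grace = Knave.
Case 2: Iris is a Knave (lies)
  Then the count is NOT 1.
  If Grace = Knight, count = 1 = 1 → claim would be true, contradicts lie.
  If Grace = Knave, count = 0 ≠ 1 → lie confirmed ✓

Grace is a Knave.

Knave


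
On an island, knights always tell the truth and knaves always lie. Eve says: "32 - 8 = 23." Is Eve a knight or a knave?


Statement: "32 - 8 = 23."
Actual: 32 - 8 = 24
Claimed: 23
Statement is FALSE → Eve lies → Knave

Knave


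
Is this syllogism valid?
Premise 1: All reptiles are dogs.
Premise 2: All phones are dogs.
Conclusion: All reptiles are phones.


Premise 1: All reptiles are dogs.
Premise 2: All phones are dogs.
Conclusion: All reptiles are phones.
Fallacy: undistributed middle. dogs is predicate in both.
Counterexample: reptiles and phones could be disjoint subsets of dogs.

Invalid


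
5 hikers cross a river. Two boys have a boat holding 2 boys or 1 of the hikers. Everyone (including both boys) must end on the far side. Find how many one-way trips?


Per crossing of one of the hikers: boys→, one←, one of the hikers→, one← = 4 trips
5 × 4 = 20, + 1 final boys→ = 21
Minimum trips = 21

21


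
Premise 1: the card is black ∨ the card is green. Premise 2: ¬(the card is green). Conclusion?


Disjunctive syllogism: P ∨ Q, ¬P ⊢ Q
Disjunction: the card is black ∨ the card is green
We know it is not the case that the card is green.
By disjunctive syllogism, the other disjunct must be true.

The card is black


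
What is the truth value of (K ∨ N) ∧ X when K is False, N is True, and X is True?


K = False, N = True, X = True
Step 1: K ∨ N = False OR True = True
Step 2: True ∧ X = True AND True = True
OR is true when at least one operand is true; AND requires both.

True


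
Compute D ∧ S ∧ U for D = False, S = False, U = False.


D = False, S = False, U = False
Step 1: D ∧ S = False AND False = False
Step 2: (False) ∧ U = (False) AND False = False
AND is true only when ALL operands are true.

False


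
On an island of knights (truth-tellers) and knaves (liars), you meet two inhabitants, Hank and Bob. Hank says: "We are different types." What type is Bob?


Hank says: "We are different types."
Case 1: Hank is a Knight (truth-teller)
  Statement is true → they ARE different → Bob is a Knave
Case 2: Hank is a Knave (liar)
  Statement is false → they are NOT different → Bob is a Knave
In both cases, Bob is a Knave.

Knave


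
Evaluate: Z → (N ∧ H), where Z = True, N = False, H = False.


Z = True, N = False, H = False
Step 1: N ∧ H = False AND False = False
Step 2: Z → (False): false only when Z=True and consequent=False.
Result: False

False


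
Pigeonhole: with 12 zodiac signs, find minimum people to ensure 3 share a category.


Pigeonhole: to guarantee k in one of n categories, need (k-1)×n + 1.
k = 3, n = 12
Minimum = (3-1) × 12 + 1 = 2 × 12 + 1

25


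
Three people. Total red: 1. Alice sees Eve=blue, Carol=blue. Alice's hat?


Total red = 1, seen red = 0
Own red = 1 - 0 = 1
Alice's hat is red.

red


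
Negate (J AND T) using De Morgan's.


De Morgan's law: ¬(P ∧ Q) ≡ ¬P ∨ ¬Q
¬(J ∧ T) = ¬J ∨ ¬T

¬J ∨ ¬T


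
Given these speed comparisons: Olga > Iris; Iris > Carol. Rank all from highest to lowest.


Constraints: Olga > Iris; Iris > Carol
Method: at each step, the next-highest is the one remaining person who never appears on the smaller side of a constraint between remaining people.
  Step 1: remaining {Carol, Olga, Iris}; on the smaller side: {Carol, Iris} → Olga is next (Olga > Iris).
  Step 2: remaining {Carol, Iris}; on the smaller side: {Carol} → Iris is next (Iris > Carol).
  Step 3: only Carol remains → lowest.
Final ranking (highest to lowest):

Olga > Iris > Carol


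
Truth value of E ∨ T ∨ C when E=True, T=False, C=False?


E = True, T = False, C = False
Expression: E ∨ T ∨ C
Step 1: E ∨ T = True OR False = True
Step 2: (True) ∨ C = True OR False = True

True


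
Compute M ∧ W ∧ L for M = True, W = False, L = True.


M = True, W = False, L = True
Step 1: M ∧ W = True AND False = False
Step 2: (False) ∧ L = (False) AND True = False
AND is true only when ALL operands are true.

False


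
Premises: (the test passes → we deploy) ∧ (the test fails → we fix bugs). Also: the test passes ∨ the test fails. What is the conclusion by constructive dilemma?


Constructive dilemma: (P → Q) ∧ (R → S), P ∨ R ⊢ Q ∨ S
Premise 1: the test passes → we deploy
Premise 2: the test fails → we fix bugs
Premise 3: the test passes ∨ the test fails
Case 1: Assuming the test passes, then by Premise 1, we deploy.
Case 2: Assuming the test fails, then by Premise 2, we fix bugs.
Since one of the test passes or the test fails must hold, we get we deploy or we fix bugs.

We deploy or we fix bugs.


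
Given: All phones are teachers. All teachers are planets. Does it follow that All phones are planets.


Premise 1: All phones are teachers.
Premise 2: All teachers are planets.
Conclusion: All phones are planets.
Barbara syllogism (AAA-1): All A are B, All B are C → All A are C.
Middle term (teachers) distributed in premise 2.

Valid


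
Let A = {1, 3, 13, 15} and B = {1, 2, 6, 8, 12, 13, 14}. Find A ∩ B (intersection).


A = {1, 3, 13, 15}
B = {1, 2, 6, 8, 12, 13, 14}
Operation: intersection
Elements in both: 1, 13

{1, 13}


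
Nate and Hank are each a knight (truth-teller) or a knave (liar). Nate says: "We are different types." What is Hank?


Nate says: "We are different types."
Case 1: Nate is a Knight (truth-teller)
  Statement is true → they ARE different → Hank is a Knave
Case 2: Nate is a Knave (liar)
  Statement is false → they are NOT different → Hank is a Knave
In both cases, Hank is a Knave.

Knave


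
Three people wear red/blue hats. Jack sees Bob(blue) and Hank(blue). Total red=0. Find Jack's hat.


Total red = 0, seen red = 0
Own red = 0 - 0 = 0
Jack's hat is blue.

blue


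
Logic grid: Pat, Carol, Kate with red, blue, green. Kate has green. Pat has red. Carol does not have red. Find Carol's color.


From clues:
  Kate → green
  Pat → red
By elimination, Carol gets the remaining.

blue


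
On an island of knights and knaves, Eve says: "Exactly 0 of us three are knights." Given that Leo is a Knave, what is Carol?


Eve claims exactly 0 knights among Eve, Leo, Carol.
Given: Leo is a Knave.

Case 1: Eve is a Knight (tells truth)
  Then exactly 0 of the three are knights.
  Counting Eve, Leo: 1 knight(s) so far. Need -1 more → impossible.
Case 2: Eve is a Knave (lies)
  Then the count is NOT 0.
  If Carol = Knave, count = 0 = 0 → claim would be true, contradicts lie.
  If Carol = Knight, count = 1 ≠ 0 → lie confirmed ✓

Carol is a Knight.

Knight


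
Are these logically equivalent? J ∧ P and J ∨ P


Expression 1: J ∧ P
Expression 2: J ∨ P
Truth table (J P | Expr1 Expr2):
  T T |   T     T
  T F |   F     T   ← differ
  F T |   F     T   ← differ
  F F |   F     F
Counterexample: J=T, P=F gives Expr1 = F but Expr2 = T, so the expressions are NOT logically equivalent.

No


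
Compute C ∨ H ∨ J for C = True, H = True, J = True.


C = True, H = True, J = True
Step 1: C ∨ H = True OR True = True
Step 2: True ∨ J = True OR True = True
OR is true when at least one operand is true.

True


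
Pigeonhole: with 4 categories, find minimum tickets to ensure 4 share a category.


Pigeonhole: to guarantee k in one of n categories, need (k-1)×n + 1.
k = 4, n = 4
Minimum = (4-1) × 4 + 1 = 3 × 4 + 1

13


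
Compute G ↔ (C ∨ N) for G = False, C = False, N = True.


G = False, C = False, N = True
Step 1: C ∨ N = False OR True = True
Step 2: G ↔ (True): true when both sides have same truth value.
Result: False ↔ True = False

False


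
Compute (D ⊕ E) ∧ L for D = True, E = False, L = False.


D = True, E = False, L = False
Step 1: D ⊕ E = True XOR False = True
Step 2: True ∧ L = True AND False = False
XOR true when exactly one of D,E is true; then AND with L.

False


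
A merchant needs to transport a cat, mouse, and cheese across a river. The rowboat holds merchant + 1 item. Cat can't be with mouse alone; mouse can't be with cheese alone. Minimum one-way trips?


1. merchant+mouse → 2. merchant ← 3. merchant+cat → 4. merchant+mouse ← 5. merchant+cheese → 6. merchant ← 7. merchant+mouse →
Minimum trips = 7

7


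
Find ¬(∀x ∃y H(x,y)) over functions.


Original: ∀x ∃y H(x,y)
Rule: ¬∀→∃, ¬∃→∀, negate predicate.
Negation: ∃x ∀y ¬H(x,y)

∃x ∀y ¬H(x,y)


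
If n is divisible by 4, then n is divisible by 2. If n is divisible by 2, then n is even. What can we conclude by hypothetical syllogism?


Hypothetical syllogism: P → Q, Q → R ⊢ P → R
Premise 1: n is divisible by 4 → n is divisible by 2
Premise 2: n is divisible by 2 → n is even
Chain the implications: the middle term (n is divisible by 2) links the two.
Conclusion: If n is divisible by 4, then n is even.

If n is divisible by 4, then n is even.


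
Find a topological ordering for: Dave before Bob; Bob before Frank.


Constraints: Dave before Bob; Bob before Frank
Method: repeatedly schedule the remaining task that has no remaining task required before it.
  Step 1: remaining {Dave, Bob, Frank}; every task except Dave still has a predecessor pending → schedule Dave.
  Step 2: remaining {Bob, Frank}; every task except Bob still has a predecessor pending → schedule Bob.
  Step 3: only Frank remains → schedule Frank.
Resulting order:

Dave → Bob → Frank


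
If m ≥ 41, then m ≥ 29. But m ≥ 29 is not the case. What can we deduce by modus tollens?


Modus tollens: P → Q, ¬Q ⊢ ¬P
P: m ≥ 41
Q: m ≥ 29
We have P → Q and Q is false.
By modus tollens, P must be false.

It is not the case that m ≥ 41


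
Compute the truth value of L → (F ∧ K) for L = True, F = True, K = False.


L = True, F = True, K = False
Step 1: F ∧ K = True AND False = False
Step 2: L → (False): false only when L=True and consequent=False.
Result: False

False


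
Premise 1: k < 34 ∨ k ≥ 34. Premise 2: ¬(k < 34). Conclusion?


Disjunctive syllogism: P ∨ Q, ¬P ⊢ Q
Disjunction: k < 34 ∨ k ≥ 34
We know it is not the case that k < 34.
By disjunctive syllogism, the other disjunct must be true.

k ≥ 34


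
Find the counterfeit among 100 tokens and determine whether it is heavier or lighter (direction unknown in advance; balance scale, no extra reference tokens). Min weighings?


Let n = 100. 200 possibilities (n tokens × lighter/heavier); each weighing has 3 outcomes.
Bound for k weighings: say the first weighing puts j tokens on each pan. If it tips, the 2j weighed tokens remain suspects (each with a known direction) and k-1 weighings give 3^(k-1) outcomes; 3^(k-1) is odd, so 2j ≤ 3^(k-1) - 1. If it balances, the n - 2j unweighed tokens remain with direction unknown: 2(n - 2j) ≤ 3^(k-1) - 1 by the same parity argument. Adding, n ≤ (3^(k-1) - 1) + (3^(k-1) - 1)/2 = (3^k - 3)/2, and the classical three-group strategy achieves this (3 tokens in 2 weighings, 12 in 3, 39 in 4, 120 in 5).
So we need the smallest k with (3^k - 3)/2 ≥ 100.
k = 4: (3^4 - 3)/2 = 39 < 100 ✗
k = 5: (3^5 - 3)/2 = 120 ≥ 100 ✓

5


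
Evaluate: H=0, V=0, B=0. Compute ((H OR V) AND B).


H OR V = 0|0 = 0
0 AND 0 = 0

0


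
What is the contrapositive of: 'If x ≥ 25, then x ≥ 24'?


Original: If x ≥ 25, then x ≥ 24
Contrapositive: If ¬Q, then ¬P
Negate Q: not (x ≥ 24)
Negate P: not (x ≥ 25)

If not (x ≥ 24), then not (x ≥ 25).


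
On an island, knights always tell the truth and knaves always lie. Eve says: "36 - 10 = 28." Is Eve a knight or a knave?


Statement: "36 - 10 = 28."
Actual: 36 - 10 = 26
Claimed: 28
Statement is FALSE → Eve lies → Knave

Knave


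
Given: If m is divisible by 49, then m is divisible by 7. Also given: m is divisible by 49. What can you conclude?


Modus ponens: P → Q, P ⊢ Q
P: m is divisible by 49
Q: m is divisible by 7
We have P → Q and P is true.
By modus ponens, Q must be true.

m is divisible by 7


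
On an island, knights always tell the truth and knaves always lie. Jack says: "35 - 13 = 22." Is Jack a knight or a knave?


Statement: "35 - 13 = 22."
Actual: 35 - 13 = 22
Claimed: 22
Statement is TRUE → Jack tells the truth → Knight

Knight


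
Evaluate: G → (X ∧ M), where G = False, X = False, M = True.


G = False, X = False, M = True
Step 1: X ∧ M = False AND True = False
Step 2: G → (False): false only when G=True and consequent=False.
Result: True

True


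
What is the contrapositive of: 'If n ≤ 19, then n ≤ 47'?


Original: If n ≤ 19, then n ≤ 47
Contrapositive: If ¬Q, then ¬P
Negate Q: not (n ≤ 47)
Negate P: not (n ≤ 19)

If not (n ≤ 47), then not (n ≤ 19).


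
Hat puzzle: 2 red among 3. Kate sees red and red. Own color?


Total red = 2, seen red = 2
Own red = 2 - 2 = 0
Kate's hat is blue.

blue


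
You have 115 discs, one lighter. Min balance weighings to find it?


Each weighing has 3 outcomes (left heavy / balance / right heavy), so k weighings distinguish at most 3^k cases; splitting into three near-equal groups achieves this.
Need 3^k ≥ 115: 3^4 = 81 < 115 ≤ 3^5 = 243
k = ⌈log₃(115)⌉ = 5

5


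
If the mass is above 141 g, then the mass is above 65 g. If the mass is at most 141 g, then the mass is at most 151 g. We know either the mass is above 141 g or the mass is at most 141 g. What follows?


Constructive dilemma: (P → Q) ∧ (R → S), P ∨ R ⊢ Q ∨ S
Premise 1: the mass is above 141 g → the mass is above 65 g
Premise 2: the mass is at most 141 g → the mass is at most 151 g
Premise 3: the mass is above 141 g ∨ the mass is at most 141 g
Case 1: Assuming the mass is above 141 g, then by Premise 1, the mass is above 65 g.
Case 2: Assuming the mass is at most 141 g, then by Premise 2, the mass is at most 151 g.
Since one of the mass is above 141 g or the mass is at most 141 g must hold, we get the mass is above 65 g or the mass is at most 151 g.

The mass is above 65 g or the mass is at most 151 g.


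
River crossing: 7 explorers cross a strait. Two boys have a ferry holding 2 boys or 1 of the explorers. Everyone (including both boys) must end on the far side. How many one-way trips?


Per crossing of one of the explorers: boys→, one←, one of the explorers→, one← = 4 trips
7 × 4 = 28, + 1 final boys→ = 29
Minimum trips = 29

29


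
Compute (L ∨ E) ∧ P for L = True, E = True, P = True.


L = True, E = True, P = True
Step 1: L ∨ E = True OR True = True
Step 2: True ∧ P = True AND True = True
OR is true when at least one operand is true; AND requires both.

True


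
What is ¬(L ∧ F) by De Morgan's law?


De Morgan's law: ¬(P ∧ Q) ≡ ¬P ∨ ¬Q
¬(L ∧ F) = ¬L ∨ ¬F

¬L ∨ ¬F


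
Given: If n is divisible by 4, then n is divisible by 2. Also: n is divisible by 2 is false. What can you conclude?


Modus tollens: P → Q, ¬Q ⊢ ¬P
P: n is divisible by 4
Q: n is divisible by 2
We have P → Q and Q is false.
By modus tollens, P must be false.

It is not the case that n is divisible by 4


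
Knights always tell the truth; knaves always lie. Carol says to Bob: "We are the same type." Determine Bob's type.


Carol says: "We are the same type."
Case 1: Carol is a Knight (truth-teller)
  Statement is true → they ARE the same → Bob is also a Knight
Case 2: Carol is a Knave (liar)
  Statement is false → they are NOT the same → Bob is a Knight
In both cases, Bob is a Knight.

Knight


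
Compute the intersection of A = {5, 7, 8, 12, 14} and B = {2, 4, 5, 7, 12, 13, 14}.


A = {5, 7, 8, 12, 14}
B = {2, 4, 5, 7, 12, 13, 14}
Operation: intersection
Elements in both: 5, 7, 12, 14

{5, 7, 12, 14}


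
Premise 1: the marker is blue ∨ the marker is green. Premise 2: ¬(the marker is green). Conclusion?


Disjunctive syllogism: P ∨ Q, ¬P ⊢ Q
Disjunction: the marker is blue ∨ the marker is green
We know it is not the case that the marker is green.
By disjunctive syllogism, the other disjunct must be true.

The marker is blue


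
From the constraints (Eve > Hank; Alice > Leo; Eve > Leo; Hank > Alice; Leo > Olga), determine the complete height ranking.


Constraints: Eve > Hank; Alice > Leo; Eve > Leo; Hank > Alice; Leo > Olga
Method: at each step, the next-highest is the one remaining person who never appears on the smaller side of a constraint between remaining people.
  Step 1: remaining {Olga, Hank, Alice, Eve, Leo}; on the smaller side: {Olga, Hank, Alice, Leo} → Eve is next (Eve > Hank; Eve > Leo).
  Step 2: remaining {Olga, Hank, Alice, Leo}; on the smaller side: {Olga, Alice, Leo} → Hank is next (Hank > Alice).
  Step 3: remaining {Olga, Alice, Leo}; on the smaller side: {Olga, Leo} → Alice is next (Alice > Leo).
  Step 4: remaining {Olga, Leo}; on the smaller side: {Olga} → Leo is next (Leo > Olga).
  Step 5: only Olga remains → lowest.
Final ranking (highest to lowest):

Eve > Hank > Alice > Leo > Olga


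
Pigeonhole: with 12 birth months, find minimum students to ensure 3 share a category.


Pigeonhole: to guarantee k in one of n categories, need (k-1)×n + 1.
k = 3, n = 12
Minimum = (3-1) × 12 + 1 = 2 × 12 + 1

25


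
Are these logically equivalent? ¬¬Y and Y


Expression 1: ¬¬Y
Expression 2: Y
Truth table (Y | Expr1 Expr2):
  T |   T     T
  F |   F     F
All 2 rows agree, so the expressions are logically equivalent.

Yes


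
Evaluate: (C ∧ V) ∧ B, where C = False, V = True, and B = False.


C = False, V = True, B = False
Step 1: C ∧ V = False AND True = False
Step 2: False ∧ B = False AND False = False
AND is true only when ALL operands are true.

False


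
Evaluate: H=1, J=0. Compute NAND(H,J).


H AND J = 0
NOT(0) = 1

1


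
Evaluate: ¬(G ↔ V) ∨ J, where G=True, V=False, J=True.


G = True, V = False, J = True
Expression: ¬(G ↔ V) ∨ J
Step 1: G ↔ V = (True iff False) = False
Step 2: ¬(G ↔ V) = NOT False = True
Step 3: (True) ∨ J = True OR True = True

True


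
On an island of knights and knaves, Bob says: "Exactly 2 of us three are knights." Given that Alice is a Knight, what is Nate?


Bob claims exactly 2 knights among Bob, Alice, Nate.
Given: Alice is a Knight.

Case 1: Bob is a Knight (tells truth)
  Then exactly 2 of the three are knights.
  Counting Bob, Alice: 2 knight(s) so far. Need 0 more → Nate = Knave.
Case 2: Bob is a Knave (lies)
  Then the count is NOT 2.
  If Nate = Knight, count = 2 = 2 → claim would be true, contradicts lie.
  If Nate = Knave, count = 1 ≠ 2 → lie confirmed ✓

Nate is a Knave.

Knave


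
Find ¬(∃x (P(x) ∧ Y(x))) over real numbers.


Original: ∃x (P(x) ∧ Y(x))
Rule: ¬∀→∃, ¬∃→∀, negate predicate.
Negation: ∀x (¬P(x) ∨ ¬Y(x))

∀x (¬P(x) ∨ ¬Y(x))


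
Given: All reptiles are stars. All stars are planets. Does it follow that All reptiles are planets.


Premise 1: All reptiles are stars.
Premise 2: All stars are planets.
Conclusion: All reptiles are planets.
Barbara syllogism (AAA-1): All A are B, All B are C → All A are C.
Middle term (stars) distributed in premise 2.

Valid


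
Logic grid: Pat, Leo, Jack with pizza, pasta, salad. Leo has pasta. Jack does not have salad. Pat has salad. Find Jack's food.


From clues:
  Pat → salad
  Leo → pasta
By elimination, Jack gets the remaining.

pizza


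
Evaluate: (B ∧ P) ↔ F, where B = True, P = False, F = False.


B = True, P = False, F = False
Step 1: B ∧ P = True AND False = False
Step 2: (False) ↔ F: true when both sides have same truth value.
Result: False ↔ False = True

True


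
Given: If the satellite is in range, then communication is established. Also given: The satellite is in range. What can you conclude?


Modus ponens: P → Q, P ⊢ Q
P: the satellite is in range
Q: communication is established
We have P → Q and P is true.
By modus ponens, Q must be true.

Communication is established


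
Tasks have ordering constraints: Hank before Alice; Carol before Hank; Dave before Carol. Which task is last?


Constraints: Hank before Alice; Carol before Hank; Dave before Carol
The last task can have nothing scheduled after it, so it must never appear on the left of a 'before'.
Tasks appearing before some other task: Hank, Carol, Dave.
The only task not in that list is Alice → it is last.

Alice


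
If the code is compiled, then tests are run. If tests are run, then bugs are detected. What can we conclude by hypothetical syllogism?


Hypothetical syllogism: P → Q, Q → R ⊢ P → R
Premise 1: the code is compiled → tests are run
Premise 2: tests are run → bugs are detected
Chain the implications: the middle term (tests are run) links the two.
Conclusion: If the code is compiled, then bugs are detected.

If the code is compiled, then bugs are detected.


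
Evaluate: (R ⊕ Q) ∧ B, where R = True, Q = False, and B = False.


R = True, Q = False, B = False
Step 1: R ⊕ Q = True XOR False = True
Step 2: True ∧ B = True AND False = False
XOR true when exactly one of R,Q is true; then AND with B.

False


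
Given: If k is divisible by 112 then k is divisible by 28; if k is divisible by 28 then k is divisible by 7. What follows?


Hypothetical syllogism: P → Q, Q → R ⊢ P → R
Premise 1: k is divisible by 112 → k is divisible by 28
Premise 2: k is divisible by 28 → k is divisible by 7
Chain the implications: the middle term (k is divisible by 28) links the two.
Conclusion: If k is divisible by 112, then k is divisible by 7.

If k is divisible by 112, then k is divisible by 7.


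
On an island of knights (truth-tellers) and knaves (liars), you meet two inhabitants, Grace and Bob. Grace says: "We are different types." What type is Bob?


Grace says: "We are different types."
Case 1: Grace is a Knight (truth-teller)
  Statement is true → they ARE different → Bob is a Knave
Case 2: Grace is a Knave (liar)
  Statement is false → they are NOT different → Bob is a Knave
In both cases, Bob is a Knave.

Knave


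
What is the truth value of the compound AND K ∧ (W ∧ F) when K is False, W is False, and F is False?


K = False, W = False, F = False
Step 1: W ∧ F = False AND False = False
Step 2: K ∧ False = False AND False = False
AND is true only when ALL operands are true.

False


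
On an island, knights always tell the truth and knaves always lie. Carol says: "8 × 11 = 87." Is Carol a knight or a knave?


Statement: "8 × 11 = 87."
Actual: 8 × 11 = 88
Claimed: 87
Statement is FALSE → Carol lies → Knave

Knave


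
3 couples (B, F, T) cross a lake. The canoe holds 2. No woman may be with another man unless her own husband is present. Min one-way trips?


Label couples B, F, T (H = husband, W = wife).
Counting alone: 6 people, the canoe carries 2 and someone must bring it back, so each round trip nets at most +1 on the far side until the last crossing → at least 9 trips. The jealousy constraint makes 9 impossible; the shortest valid schedule has 11:
1. WB+WF →  (far: WB,WF; near: HB,HF,HT,WT)
2. WB ←       (far: WF; near: HB,HF,HT,WB,WT)
3. WB+WT →  (far: WB,WF,WT; near: HB,HF,HT)
4. WB ←       (far: WF,WT; near: HB,HF,HT,WB)
5. HF+HT →  (far: HF,WF,HT,WT; near: HB,WB)
6. HF+WF ←  (far: HT,WT; near: HB,WB,HF,WF)
7. HB+HF →  (far: HB,HF,HT,WT; near: WB,WF)
8. WT ←       (far: HB,HF,HT; near: WB,WF,WT)
9. WB+WF →  (far: HB,WB,HF,WF,HT; near: WT)
10. HT ←      (far: HB,WB,HF,WF; near: HT,WT)
11. HT+WT → (far: all six; near: empty)
In every state each wife is either with her husband or with no other man.
Minimum trips = 11

11


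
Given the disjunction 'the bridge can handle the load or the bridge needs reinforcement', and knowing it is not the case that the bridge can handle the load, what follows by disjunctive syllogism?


Disjunctive syllogism: P ∨ Q, ¬P ⊢ Q
Disjunction: the bridge can handle the load ∨ the bridge needs reinforcement
We know it is not the case that the bridge can handle the load.
By disjunctive syllogism, the other disjunct must be true.

The bridge needs reinforcement


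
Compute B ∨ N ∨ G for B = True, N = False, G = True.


B = True, N = False, G = True
Step 1: B ∨ N = True OR False = True
Step 2: True ∨ G = True OR True = True
OR is true when at least one operand is true.

True


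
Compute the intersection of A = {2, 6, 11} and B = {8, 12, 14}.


A = {2, 6, 11}
B = {8, 12, 14}
Operation: intersection
Elements in both: none

∅


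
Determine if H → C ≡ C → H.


Expression 1: H → C
Expression 2: C → H
Truth table (H C | Expr1 Expr2):
  T T |   T     T
  T F |   F     T   ← differ
  F T |   T     F   ← differ
  F F |   T     T
Counterexample: H=T, C=F gives Expr1 = F but Expr2 = T, so the expressions are NOT logically equivalent.

No


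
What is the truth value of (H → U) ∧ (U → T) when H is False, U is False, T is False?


H = False, U = False, T = False
Step 1: H → U is false only when H=True and U=False. Result: True
Step 2: U → T is false only when U=True and T=False. Result: True
Step 3: True ∧ True = True

True


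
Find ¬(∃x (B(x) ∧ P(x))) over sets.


Original: ∃x (B(x) ∧ P(x))
Rule: ¬∀→∃, ¬∃→∀, negate predicate.
Negation: ∀x (¬B(x) ∨ ¬P(x))

∀x (¬B(x) ∨ ¬P(x))


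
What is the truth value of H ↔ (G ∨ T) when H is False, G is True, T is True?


H = False, G = True, T = True
Step 1: G ∨ T = True OR True = True
Step 2: H ↔ (True): true when both sides have same truth value.
Result: False ↔ True = False

False


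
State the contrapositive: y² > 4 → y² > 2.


Original: If y² > 4, then y² > 2
Contrapositive: If ¬Q, then ¬P
Negate Q: not (y² > 2)
Negate P: not (y² > 4)

If not (y² > 2), then not (y² > 4).


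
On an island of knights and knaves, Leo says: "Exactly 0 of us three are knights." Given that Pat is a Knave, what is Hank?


Leo claims exactly 0 knights among Leo, Pat, Hank.
Given: Pat is a Knave.

Case 1: Leo is a Knight (tells truth)
  Then exactly 0 of the three are knights.
  Counting Leo, Pat: 1 knight(s) so far. Need -1 more → impossible.
Case 2: Leo is a Knave (lies)
  Then the count is NOT 0.
  If Hank = Knave, count = 0 = 0 → claim would be true, contradicts lie.
  If Hank = Knight, count = 1 ≠ 0 → lie confirmed ✓

Hank is a Knight.

Knight


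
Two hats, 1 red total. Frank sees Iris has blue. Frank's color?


Total red = 1, Iris = blue
Red accounted for: 0
Remaining for Frank: 1
Frank's hat is red.

red


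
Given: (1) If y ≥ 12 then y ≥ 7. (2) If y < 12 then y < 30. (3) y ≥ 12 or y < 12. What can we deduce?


Constructive dilemma: (P → Q) ∧ (R → S), P ∨ R ⊢ Q ∨ S
Premise 1: y ≥ 12 → y ≥ 7
Premise 2: y < 12 → y < 30
Premise 3: y ≥ 12 ∨ y < 12
Case 1: Assuming y ≥ 12, then by Premise 1, y ≥ 7.
Case 2: Assuming y < 12, then by Premise 2, y < 30.
Since one of y ≥ 12 or y < 12 must hold, we get y ≥ 7 or y < 30.

y ≥ 7 or y < 30.


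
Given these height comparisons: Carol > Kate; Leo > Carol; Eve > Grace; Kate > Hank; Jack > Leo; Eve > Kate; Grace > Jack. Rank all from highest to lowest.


Constraints: Carol > Kate; Leo > Carol; Eve > Grace; Kate > Hank; Jack > Leo; Eve > Kate; Grace > Jack
Method: at each step, the next-highest is the one remaining person who never appears on the smaller side of a constraint between remaining people.
  Step 1: remaining {Kate, Leo, Carol, Jack, Grace, Hank, Eve}; on the smaller side: {Kate, Leo, Carol, Jack, Grace, Hank} → Eve is next (Eve > Grace; Eve > Kate).
  Step 2: remaining {Kate, Leo, Carol, Jack, Grace, Hank}; on the smaller side: {Kate, Leo, Carol, Jack, Hank} → Grace is next (Grace > Jack).
  Step 3: remaining {Kate, Leo, Carol, Jack, Hank}; on the smaller side: {Kate, Leo, Carol, Hank} → Jack is next (Jack > Leo).
  Step 4: remaining {Kate, Leo, Carol, Hank}; on the smaller side: {Kate, Carol, Hank} → Leo is next (Leo > Carol).
  Step 5: remaining {Kate, Carol, Hank}; on the smaller side: {Kate, Hank} → Carol is next (Carol > Kate).
  Step 6: remaining {Kate, Hank}; on the smaller side: {Hank} → Kate is next (Kate > Hank).
  Step 7: only Hank remains → lowest.
Final ranking (highest to lowest):

Eve > Grace > Jack > Leo > Carol > Kate > Hank


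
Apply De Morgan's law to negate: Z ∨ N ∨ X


De Morgan's law: ¬(P ∨ Q ∨ R) ≡ ¬P ∧ ¬Q ∧ ¬R
¬(Z ∨ N ∨ X) = ¬Z ∧ ¬N ∧ ¬X

¬Z ∧ ¬N ∧ ¬X


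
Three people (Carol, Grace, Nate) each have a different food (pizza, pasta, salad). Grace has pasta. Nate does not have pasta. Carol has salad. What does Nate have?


From clues:
  Carol → salad
  Grace → pasta
By elimination, Nate gets the remaining.

pizza


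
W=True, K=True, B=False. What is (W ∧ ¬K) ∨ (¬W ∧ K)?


W = True, K = True, B = False
Expression: (W ∧ ¬K) ∨ (¬W ∧ K)
Step 1: ¬K = NOT True = False
Step 2: W ∧ ¬K = True AND False = False
Step 3: ¬W = NOT True = False
Step 4: ¬W ∧ K = False AND True = False
Step 5: (False) ∨ (False) = False OR False = False

False


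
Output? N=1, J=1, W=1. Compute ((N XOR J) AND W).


N XOR J = 1^1 = 0
0 AND 1 = 0

0


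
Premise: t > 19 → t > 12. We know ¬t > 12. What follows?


Modus tollens: P → Q, ¬Q ⊢ ¬P
P: t > 19
Q: t > 12
We have P → Q and Q is false.
By modus tollens, P must be false.

It is not the case that t > 19


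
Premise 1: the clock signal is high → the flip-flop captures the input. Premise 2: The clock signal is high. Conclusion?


Modus ponens: P → Q, P ⊢ Q
P: the clock signal is high
Q: the flip-flop captures the input
We have P → Q and P is true.
By modus ponens, Q must be true.

The flip-flop captures the input


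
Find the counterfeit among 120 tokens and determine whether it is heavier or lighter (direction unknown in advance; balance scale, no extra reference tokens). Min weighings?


Let n = 120. 240 possibilities (n tokens × lighter/heavier); each weighing has 3 outcomes.
Bound for k weighings: say the first weighing puts j tokens on each pan. If it tips, the 2j weighed tokens remain suspects (each with a known direction) and k-1 weighings give 3^(k-1) outcomes; 3^(k-1) is odd, so 2j ≤ 3^(k-1) - 1. If it balances, the n - 2j unweighed tokens remain with direction unknown: 2(n - 2j) ≤ 3^(k-1) - 1 by the same parity argument. Adding, n ≤ (3^(k-1) - 1) + (3^(k-1) - 1)/2 = (3^k - 3)/2, and the classical three-group strategy achieves this (3 tokens in 2 weighings, 12 in 3, 39 in 4, 120 in 5).
So we need the smallest k with (3^k - 3)/2 ≥ 120.
k = 4: (3^4 - 3)/2 = 39 < 120 ✗
k = 5: (3^5 - 3)/2 = 120 ≥ 120 ✓

5


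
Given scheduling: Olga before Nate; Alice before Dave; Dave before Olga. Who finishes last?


Constraints: Olga before Nate; Alice before Dave; Dave before Olga
The last task can have nothing scheduled after it, so it must never appear on the left of a 'before'.
Tasks appearing before some other task: Olga, Alice, Dave.
The only task not in that list is Nate → it is last.

Nate


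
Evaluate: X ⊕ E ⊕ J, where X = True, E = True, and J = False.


X = True, E = True, J = False
Step 1: X ⊕ E = True XOR True = False
Step 2: False ⊕ J = False XOR False = False
XOR is true when an odd number of operands are true.

False


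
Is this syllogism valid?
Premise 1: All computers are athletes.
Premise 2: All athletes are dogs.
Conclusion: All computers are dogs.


Premise 1: All computers are athletes.
Premise 2: All athletes are dogs.
Conclusion: All computers are dogs.
Barbara syllogism (AAA-1): All A are B, All B are C → All A are C.
Middle term (athletes) distributed in premise 2.

Valid


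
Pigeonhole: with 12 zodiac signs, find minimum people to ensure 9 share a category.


Pigeonhole: to guarantee k in one of n categories, need (k-1)×n + 1.
k = 9, n = 12
Minimum = (9-1) × 12 + 1 = 8 × 12 + 1

97


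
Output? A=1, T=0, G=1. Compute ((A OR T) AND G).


A OR T = 1|0 = 1
1 AND 1 = 1

1


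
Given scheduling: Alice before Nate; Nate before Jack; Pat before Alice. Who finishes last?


Constraints: Alice before Nate; Nate before Jack; Pat before Alice
The last task can have nothing scheduled after it, so it must never appear on the left of a 'before'.
Tasks appearing before some other task: Alice, Nate, Pat.
The only task not in that list is Jack → it is last.

Jack


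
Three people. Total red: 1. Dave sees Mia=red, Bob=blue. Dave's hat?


Total red = 1, seen red = 1
Own red = 1 - 1 = 0
Dave's hat is blue.

blue


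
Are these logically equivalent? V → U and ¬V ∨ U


Expression 1: V → U
Expression 2: ¬V ∨ U
Truth table (V U | Expr1 Expr2):
  T T |   T     T
  T F |   F     F
  F T |   T     T
  F F |   T     T
All 4 rows agree, so the expressions are logically equivalent.

Yes


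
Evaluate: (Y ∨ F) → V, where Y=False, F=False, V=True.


Y = False, F = False, V = True
Expression: (Y ∨ F) → V
Step 1: Y ∨ F = False OR False = False
Step 2: (False) → V = False → True (false only if antecedent True and consequent False) = True

True


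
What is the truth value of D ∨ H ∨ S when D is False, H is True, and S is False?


D = False, H = True, S = False
Step 1: D ∨ H = False OR True = True
Step 2: True ∨ S = True OR False = True
OR is true when at least one operand is true.

True
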